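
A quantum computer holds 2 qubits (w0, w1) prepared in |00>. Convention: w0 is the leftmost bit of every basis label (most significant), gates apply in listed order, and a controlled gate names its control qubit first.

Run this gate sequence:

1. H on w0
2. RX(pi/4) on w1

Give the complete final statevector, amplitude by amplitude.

After the circuit, the state carries amplitude sqrt(2*sqrt(2) + 4)/4 on |00>, -I*sqrt(4 - 2*sqrt(2))/4 on |01>, sqrt(2*sqrt(2) + 4)/4 on |10>, -I*sqrt(4 - 2*sqrt(2))/4 on |11>.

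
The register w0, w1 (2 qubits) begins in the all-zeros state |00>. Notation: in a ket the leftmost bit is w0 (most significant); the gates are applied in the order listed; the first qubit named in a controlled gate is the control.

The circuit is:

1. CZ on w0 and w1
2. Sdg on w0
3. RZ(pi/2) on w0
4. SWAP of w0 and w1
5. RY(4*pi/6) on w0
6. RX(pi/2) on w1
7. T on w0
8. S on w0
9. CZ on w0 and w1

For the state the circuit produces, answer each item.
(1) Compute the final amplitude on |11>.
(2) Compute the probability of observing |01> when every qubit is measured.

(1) |11> carries amplitude -sqrt(6)/4 in the final state.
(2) The probability of measuring |01> is 1/8.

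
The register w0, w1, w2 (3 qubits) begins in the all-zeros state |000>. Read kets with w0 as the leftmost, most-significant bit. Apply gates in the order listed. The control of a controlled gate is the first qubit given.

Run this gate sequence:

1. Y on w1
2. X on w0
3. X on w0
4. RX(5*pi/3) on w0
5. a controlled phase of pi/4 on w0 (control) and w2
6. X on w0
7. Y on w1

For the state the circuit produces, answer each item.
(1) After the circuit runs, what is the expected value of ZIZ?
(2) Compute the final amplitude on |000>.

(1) The observable ZIZ averages to -1/2.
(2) The amplitude on |000> is -I/2.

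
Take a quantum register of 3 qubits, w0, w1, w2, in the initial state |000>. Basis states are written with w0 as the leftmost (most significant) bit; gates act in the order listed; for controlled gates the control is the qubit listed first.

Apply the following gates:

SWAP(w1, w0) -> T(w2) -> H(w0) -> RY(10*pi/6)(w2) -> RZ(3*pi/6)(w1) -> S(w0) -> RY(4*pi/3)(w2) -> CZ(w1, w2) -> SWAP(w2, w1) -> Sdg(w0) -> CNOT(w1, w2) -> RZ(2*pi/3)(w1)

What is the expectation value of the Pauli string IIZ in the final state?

In the final state, IIZ has expectation -1.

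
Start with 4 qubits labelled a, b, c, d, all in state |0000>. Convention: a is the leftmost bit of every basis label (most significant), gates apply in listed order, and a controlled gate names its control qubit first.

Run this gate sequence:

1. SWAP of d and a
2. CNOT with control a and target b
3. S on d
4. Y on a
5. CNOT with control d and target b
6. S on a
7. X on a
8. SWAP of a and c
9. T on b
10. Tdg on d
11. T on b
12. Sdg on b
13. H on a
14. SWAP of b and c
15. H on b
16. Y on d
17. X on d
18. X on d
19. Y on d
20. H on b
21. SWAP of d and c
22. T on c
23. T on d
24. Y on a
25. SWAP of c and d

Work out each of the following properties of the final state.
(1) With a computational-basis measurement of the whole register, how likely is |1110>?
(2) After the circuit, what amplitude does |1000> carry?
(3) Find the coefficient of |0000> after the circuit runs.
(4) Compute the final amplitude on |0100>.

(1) Outcome |1110> occurs with probability 0. Key observation: the block from step 15 through step 20 cancels to the identity and can be dropped.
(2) The amplitude on |1000> is -sqrt(2)*I/2.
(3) The final state's coefficient on |0000> equals sqrt(2)*I/2.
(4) The amplitude on |0100> is 0.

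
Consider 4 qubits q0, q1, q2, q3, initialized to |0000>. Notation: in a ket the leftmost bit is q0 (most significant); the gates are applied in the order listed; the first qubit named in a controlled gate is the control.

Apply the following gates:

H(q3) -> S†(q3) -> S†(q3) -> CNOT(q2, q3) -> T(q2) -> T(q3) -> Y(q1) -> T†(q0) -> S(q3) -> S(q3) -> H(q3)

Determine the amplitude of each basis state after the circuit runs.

The resulting statevector has amplitude exp(3*I*pi/4)/2 + I/2 on |0100>, -exp(3*I*pi/4)/2 + I/2 on |0101>, and 0 on every other basis state.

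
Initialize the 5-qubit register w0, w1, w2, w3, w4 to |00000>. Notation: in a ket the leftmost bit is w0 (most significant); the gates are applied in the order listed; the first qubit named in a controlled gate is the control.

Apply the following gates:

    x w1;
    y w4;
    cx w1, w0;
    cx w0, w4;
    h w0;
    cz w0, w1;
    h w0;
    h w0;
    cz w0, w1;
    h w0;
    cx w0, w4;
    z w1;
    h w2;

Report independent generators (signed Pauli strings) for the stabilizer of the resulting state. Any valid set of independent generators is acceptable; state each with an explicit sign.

One valid set of independent stabilizer generators is +IIXII, -ZIIII, -IZIII, +IIIZI, -IIIIZ (any independent generating set of the same group is equally correct). Key observation: the block from step 4 through step 11 cancels to the identity and can be dropped.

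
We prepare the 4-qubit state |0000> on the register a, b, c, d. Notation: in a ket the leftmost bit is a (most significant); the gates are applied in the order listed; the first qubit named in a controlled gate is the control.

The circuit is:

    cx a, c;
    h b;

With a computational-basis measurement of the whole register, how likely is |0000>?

Outcome |0000> occurs with probability 1/2.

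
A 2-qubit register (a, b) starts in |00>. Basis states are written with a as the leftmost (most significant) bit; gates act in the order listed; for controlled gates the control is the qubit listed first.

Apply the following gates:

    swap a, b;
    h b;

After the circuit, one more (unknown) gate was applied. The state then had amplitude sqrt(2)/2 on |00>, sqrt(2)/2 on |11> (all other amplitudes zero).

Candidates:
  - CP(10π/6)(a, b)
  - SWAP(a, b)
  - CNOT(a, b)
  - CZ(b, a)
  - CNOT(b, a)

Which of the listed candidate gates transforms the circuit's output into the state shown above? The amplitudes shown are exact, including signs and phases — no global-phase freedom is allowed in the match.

The unique candidate consistent with the amplitudes is CNOT(b, a).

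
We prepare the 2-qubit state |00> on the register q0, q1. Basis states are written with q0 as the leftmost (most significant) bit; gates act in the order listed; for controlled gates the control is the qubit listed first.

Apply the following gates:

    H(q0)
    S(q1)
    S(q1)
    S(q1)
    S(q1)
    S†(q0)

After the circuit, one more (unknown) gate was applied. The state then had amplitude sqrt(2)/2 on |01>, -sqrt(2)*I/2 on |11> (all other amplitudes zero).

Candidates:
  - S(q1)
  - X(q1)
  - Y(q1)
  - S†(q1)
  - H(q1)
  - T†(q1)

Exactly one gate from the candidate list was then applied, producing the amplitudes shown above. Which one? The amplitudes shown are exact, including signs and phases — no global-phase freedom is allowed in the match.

The applied gate was X(q1). Key observation: gates 2-5 undo each other exactly, leaving only the rest of the circuit to track.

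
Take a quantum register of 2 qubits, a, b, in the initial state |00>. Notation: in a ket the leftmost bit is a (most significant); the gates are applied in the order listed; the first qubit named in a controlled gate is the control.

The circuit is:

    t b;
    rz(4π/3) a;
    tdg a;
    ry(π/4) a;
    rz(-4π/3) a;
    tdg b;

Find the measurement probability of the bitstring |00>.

The probability of measuring |00> is sqrt(2)/4 + 1/2.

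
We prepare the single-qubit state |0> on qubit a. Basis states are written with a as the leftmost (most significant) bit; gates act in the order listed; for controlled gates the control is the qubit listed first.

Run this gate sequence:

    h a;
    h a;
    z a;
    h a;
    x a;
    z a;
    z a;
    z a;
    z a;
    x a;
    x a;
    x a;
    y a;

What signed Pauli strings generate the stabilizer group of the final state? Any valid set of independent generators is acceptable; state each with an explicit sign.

The stabilizer group can be generated by -X, among other valid generating sets.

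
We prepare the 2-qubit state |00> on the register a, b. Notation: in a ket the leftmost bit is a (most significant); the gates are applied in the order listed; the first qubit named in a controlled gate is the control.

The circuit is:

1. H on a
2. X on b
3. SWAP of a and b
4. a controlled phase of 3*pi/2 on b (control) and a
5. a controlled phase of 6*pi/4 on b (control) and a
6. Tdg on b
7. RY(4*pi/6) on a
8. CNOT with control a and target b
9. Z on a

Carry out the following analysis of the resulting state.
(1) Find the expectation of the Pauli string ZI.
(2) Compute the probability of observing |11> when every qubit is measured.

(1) In the final state, ZI has expectation 1/2.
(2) A full measurement returns |11> with probability 1/8.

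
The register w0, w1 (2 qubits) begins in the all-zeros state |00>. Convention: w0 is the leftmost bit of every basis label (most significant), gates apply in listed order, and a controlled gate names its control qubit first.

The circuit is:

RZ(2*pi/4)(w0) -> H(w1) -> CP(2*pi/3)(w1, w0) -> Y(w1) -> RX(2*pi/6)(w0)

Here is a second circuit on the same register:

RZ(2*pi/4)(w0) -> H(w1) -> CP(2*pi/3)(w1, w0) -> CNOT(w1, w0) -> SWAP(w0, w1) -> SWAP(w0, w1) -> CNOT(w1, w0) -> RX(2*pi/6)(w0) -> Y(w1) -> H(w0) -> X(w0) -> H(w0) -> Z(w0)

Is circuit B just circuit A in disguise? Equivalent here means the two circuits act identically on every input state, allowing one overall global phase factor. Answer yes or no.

Yes, they are equivalent — the unitaries differ by at most a global phase.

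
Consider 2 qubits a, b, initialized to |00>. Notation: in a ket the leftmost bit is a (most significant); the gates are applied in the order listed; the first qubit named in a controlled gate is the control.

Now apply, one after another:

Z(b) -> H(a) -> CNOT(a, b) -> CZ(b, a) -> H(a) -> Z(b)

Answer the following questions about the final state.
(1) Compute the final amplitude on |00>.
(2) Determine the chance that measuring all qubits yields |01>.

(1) The final state's coefficient on |00> equals 1/2.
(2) The probability of measuring |01> is 1/4.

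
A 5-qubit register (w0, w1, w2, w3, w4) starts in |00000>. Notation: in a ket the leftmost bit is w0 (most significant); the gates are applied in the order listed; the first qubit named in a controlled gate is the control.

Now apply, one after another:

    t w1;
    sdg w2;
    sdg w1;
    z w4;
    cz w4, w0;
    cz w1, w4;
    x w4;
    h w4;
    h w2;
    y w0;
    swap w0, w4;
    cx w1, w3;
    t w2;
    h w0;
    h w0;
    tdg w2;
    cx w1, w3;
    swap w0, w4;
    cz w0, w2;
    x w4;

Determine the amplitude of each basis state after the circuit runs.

The final amplitudes are -I/2 on |10000>, I/2 on |10001>, I/2 on |10100>, -I/2 on |10101>, and 0 on every other basis state. Key observation: gates 11-18 undo each other exactly, leaving only the rest of the circuit to track.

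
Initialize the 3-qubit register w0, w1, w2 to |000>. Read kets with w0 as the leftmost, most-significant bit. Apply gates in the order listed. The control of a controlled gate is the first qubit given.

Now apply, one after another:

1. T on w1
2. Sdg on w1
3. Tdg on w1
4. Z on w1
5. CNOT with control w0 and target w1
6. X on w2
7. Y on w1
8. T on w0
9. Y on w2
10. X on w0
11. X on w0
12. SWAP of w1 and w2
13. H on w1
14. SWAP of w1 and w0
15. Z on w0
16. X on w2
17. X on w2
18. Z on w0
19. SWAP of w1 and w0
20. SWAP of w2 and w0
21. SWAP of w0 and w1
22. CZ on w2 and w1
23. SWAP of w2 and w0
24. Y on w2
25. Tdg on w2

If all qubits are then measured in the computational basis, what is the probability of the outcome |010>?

A full measurement returns |010> with probability 1/2. Key observation: the block from step 14 through step 19 cancels to the identity and can be dropped.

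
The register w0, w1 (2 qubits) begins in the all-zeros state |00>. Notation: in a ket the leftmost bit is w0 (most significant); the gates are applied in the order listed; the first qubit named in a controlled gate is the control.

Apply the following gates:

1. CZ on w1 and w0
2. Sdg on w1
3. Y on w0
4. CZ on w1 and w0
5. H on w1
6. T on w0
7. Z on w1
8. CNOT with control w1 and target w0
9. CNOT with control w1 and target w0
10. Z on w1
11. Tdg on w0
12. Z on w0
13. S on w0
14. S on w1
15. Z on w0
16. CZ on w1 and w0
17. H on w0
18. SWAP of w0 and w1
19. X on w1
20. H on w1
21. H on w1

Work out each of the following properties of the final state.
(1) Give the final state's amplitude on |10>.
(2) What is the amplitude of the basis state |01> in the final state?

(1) The amplitude on |10> is -I/2. Key observation: steps 6-11 multiply out to the identity, so the circuit reduces to the remaining gates.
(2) The final state's coefficient on |01> equals -1/2.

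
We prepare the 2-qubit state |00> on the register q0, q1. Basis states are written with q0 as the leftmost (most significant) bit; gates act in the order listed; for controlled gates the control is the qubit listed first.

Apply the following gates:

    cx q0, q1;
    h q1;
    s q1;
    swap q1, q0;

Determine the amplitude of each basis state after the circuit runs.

The final amplitudes are sqrt(2)/2 on |00>, 0 on |01>, sqrt(2)*I/2 on |10>, 0 on |11>.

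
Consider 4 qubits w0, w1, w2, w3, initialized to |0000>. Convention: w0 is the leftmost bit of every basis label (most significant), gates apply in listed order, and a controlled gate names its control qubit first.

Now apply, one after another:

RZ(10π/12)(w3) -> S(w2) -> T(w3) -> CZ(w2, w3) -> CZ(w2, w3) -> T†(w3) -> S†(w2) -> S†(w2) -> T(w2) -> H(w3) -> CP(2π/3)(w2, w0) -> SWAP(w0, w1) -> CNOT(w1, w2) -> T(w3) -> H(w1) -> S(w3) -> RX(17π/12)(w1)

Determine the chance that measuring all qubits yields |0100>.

Outcome |0100> occurs with probability 1/4. Key observation: steps 2-7 multiply out to the identity, so the circuit reduces to the remaining gates.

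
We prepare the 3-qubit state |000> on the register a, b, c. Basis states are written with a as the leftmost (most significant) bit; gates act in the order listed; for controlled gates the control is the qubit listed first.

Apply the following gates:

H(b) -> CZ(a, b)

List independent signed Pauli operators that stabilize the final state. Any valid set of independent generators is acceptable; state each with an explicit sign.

The final state is stabilized by the group generated by +IXI, +ZII, +IIZ; other independent generating sets are equally valid.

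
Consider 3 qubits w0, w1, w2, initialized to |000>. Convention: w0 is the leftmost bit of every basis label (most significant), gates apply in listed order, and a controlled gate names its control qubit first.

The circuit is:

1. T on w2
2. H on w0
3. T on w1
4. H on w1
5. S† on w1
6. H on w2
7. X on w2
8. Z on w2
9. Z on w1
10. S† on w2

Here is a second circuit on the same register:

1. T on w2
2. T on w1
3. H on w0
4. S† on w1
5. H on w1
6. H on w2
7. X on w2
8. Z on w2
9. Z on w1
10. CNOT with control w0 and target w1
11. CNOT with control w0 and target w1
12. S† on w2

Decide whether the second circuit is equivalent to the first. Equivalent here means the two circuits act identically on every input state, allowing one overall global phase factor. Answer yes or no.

No — the two circuits implement different unitaries, even allowing a global phase.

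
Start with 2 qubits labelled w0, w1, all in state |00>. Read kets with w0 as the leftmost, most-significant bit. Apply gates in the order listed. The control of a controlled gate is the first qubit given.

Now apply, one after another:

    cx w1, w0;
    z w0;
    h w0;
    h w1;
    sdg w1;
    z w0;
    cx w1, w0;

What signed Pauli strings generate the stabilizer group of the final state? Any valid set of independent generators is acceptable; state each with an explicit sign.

The stabilizer group can be generated by -XI, +IY, among other valid generating sets.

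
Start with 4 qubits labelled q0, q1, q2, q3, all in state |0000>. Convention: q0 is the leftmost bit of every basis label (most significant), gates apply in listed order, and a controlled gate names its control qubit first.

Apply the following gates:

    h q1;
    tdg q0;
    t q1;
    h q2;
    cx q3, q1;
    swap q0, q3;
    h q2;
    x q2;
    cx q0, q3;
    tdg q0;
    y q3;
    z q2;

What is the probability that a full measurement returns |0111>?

Outcome |0111> occurs with probability 1/2.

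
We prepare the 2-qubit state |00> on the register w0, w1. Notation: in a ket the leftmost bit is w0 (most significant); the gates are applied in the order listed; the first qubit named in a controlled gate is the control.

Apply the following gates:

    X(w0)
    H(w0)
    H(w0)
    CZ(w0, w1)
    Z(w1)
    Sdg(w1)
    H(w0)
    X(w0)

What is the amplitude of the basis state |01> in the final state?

The amplitude on |01> is 0.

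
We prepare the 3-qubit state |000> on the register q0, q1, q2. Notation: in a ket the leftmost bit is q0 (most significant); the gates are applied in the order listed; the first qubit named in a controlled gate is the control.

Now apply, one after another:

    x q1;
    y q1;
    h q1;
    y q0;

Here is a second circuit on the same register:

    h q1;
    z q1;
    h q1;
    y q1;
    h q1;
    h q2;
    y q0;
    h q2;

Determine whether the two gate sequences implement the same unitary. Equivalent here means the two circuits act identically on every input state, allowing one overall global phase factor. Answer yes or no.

Yes, they are equivalent — the unitaries differ by at most a global phase.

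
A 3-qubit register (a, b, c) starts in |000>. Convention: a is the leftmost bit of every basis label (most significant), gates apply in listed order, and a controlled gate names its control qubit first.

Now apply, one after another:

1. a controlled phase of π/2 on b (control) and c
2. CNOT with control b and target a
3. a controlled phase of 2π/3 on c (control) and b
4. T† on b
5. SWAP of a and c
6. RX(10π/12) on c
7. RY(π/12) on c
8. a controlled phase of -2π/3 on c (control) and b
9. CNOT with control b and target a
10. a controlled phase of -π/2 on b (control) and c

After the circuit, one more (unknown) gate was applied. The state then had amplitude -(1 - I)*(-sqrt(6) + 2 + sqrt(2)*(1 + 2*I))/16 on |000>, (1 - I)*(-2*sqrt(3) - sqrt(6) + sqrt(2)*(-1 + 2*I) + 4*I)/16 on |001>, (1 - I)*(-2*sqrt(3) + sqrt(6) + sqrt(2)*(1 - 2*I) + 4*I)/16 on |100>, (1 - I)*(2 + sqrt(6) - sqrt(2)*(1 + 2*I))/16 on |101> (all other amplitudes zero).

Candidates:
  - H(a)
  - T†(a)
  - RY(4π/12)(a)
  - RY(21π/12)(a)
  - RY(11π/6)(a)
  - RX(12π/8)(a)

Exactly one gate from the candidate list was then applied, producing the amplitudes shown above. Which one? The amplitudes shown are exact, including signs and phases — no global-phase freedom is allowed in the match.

It was RY(21π/12)(a) that produced the state shown.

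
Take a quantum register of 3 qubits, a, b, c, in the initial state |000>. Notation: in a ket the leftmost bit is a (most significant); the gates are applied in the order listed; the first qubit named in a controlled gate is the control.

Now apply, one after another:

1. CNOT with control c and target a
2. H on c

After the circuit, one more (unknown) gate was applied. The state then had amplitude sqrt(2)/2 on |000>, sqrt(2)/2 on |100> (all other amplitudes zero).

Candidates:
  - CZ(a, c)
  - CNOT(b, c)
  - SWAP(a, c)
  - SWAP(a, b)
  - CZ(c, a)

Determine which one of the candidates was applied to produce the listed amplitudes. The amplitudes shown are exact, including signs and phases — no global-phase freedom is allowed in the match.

The applied gate was SWAP(a, c).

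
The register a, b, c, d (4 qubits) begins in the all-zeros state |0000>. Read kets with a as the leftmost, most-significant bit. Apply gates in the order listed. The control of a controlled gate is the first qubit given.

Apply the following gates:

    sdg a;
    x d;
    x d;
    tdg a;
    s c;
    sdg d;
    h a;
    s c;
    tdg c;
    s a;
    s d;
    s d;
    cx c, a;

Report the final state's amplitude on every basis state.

The final amplitudes are sqrt(2)/2 on |0000>, sqrt(2)*I/2 on |1000>, and 0 on every other basis state. Key observation: gates 2-3 undo each other exactly, leaving only the rest of the circuit to track.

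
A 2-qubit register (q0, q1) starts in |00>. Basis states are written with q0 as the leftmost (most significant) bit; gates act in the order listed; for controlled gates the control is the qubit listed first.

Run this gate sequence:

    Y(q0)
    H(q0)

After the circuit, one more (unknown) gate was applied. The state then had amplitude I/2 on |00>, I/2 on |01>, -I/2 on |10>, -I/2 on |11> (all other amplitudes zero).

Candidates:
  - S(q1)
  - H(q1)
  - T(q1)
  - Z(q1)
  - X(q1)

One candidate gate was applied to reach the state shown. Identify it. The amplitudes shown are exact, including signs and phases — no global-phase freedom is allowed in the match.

The unique candidate consistent with the amplitudes is H(q1).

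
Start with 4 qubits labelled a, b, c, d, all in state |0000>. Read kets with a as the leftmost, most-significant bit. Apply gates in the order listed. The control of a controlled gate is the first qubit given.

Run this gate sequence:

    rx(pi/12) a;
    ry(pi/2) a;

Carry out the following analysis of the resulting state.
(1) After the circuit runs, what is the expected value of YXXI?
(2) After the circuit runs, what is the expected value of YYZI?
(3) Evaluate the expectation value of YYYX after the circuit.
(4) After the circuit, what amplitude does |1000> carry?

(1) The observable YXXI averages to 0.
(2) The expectation value of YYZI is 0.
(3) The expectation value of YYYX is 0.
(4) The final state's coefficient on |1000> equals sqrt(4 - 2*sqrt(2))/8 + sqrt(6*sqrt(2) + 12)/8 - I*sqrt(2*sqrt(2) + 4)/8 + I*sqrt(12 - 6*sqrt(2))/8.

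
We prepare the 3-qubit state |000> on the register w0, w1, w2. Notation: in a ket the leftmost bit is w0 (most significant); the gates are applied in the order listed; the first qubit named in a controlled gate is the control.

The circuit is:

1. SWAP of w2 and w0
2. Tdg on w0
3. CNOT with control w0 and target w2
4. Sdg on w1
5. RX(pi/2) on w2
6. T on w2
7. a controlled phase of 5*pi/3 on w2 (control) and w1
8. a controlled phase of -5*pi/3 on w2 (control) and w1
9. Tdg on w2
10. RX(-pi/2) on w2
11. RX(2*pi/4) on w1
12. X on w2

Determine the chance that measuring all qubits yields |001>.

Outcome |001> occurs with probability 1/2. Key observation: steps 5-10 multiply out to the identity, so the circuit reduces to the remaining gates.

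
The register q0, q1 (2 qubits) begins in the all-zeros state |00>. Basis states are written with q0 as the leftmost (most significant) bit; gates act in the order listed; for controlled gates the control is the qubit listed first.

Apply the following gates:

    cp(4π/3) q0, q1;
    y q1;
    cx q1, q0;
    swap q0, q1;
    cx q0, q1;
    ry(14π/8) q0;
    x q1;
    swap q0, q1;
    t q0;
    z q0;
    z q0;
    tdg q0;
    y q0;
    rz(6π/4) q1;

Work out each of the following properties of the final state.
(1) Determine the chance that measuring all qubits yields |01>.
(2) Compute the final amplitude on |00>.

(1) The probability of measuring |01> is sqrt(2)/4 + 1/2. Key observation: the block from step 9 through step 12 cancels to the identity and can be dropped.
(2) The final state's coefficient on |00> equals sqrt(2 - sqrt(2))*exp(I*pi/4)/2.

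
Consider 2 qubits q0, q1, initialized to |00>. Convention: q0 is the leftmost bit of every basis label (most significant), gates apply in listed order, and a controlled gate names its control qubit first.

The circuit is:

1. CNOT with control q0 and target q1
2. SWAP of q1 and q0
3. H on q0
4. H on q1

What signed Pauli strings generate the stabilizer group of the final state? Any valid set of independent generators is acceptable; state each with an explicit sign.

The stabilizer group can be generated by +XI, +IX, among other valid generating sets.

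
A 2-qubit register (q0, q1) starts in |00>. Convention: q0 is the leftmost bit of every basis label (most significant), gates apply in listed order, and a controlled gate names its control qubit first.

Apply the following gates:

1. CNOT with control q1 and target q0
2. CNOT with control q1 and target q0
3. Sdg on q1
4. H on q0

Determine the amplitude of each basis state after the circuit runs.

The final amplitudes are sqrt(2)/2 on |00>, 0 on |01>, sqrt(2)/2 on |10>, 0 on |11>. Key observation: steps 1-2 multiply out to the identity, so the circuit reduces to the remaining gates.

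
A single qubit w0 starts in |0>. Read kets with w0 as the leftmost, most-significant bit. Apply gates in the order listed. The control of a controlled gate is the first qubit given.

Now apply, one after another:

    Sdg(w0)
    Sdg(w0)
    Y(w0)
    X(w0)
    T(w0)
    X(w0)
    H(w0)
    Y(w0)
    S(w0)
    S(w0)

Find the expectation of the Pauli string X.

The observable X averages to -1.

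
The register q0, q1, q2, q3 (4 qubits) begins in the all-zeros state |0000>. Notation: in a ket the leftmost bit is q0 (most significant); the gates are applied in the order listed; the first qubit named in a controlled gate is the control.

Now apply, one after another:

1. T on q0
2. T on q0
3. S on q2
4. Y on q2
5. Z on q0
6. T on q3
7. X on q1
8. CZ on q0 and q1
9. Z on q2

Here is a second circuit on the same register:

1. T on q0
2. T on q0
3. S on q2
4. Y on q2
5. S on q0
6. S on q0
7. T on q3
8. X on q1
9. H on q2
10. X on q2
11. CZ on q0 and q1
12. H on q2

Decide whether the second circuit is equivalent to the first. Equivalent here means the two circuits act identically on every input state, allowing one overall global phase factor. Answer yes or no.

Yes — the two circuits implement the same unitary up to a global phase.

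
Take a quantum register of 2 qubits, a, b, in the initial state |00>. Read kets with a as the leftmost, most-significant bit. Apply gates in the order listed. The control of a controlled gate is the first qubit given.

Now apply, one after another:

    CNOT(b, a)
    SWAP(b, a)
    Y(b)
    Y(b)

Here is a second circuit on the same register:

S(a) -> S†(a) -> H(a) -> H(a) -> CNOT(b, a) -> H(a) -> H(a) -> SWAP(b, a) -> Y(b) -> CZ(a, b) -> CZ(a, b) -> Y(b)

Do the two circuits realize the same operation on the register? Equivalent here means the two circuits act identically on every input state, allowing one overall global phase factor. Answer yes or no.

Yes: on every input state the two circuits agree up to one overall phase factor.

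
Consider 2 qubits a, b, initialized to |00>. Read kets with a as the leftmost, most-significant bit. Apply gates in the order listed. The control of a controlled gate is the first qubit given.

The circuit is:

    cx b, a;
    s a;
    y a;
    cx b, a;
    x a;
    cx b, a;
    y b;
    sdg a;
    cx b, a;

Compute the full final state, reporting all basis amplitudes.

The final amplitudes are -1 on |11>, and 0 on every other basis state.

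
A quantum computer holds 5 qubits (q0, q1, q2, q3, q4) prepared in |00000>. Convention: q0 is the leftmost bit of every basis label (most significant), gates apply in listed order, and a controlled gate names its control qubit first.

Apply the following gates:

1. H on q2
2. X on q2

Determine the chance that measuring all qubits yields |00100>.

The probability of measuring |00100> is 1/2.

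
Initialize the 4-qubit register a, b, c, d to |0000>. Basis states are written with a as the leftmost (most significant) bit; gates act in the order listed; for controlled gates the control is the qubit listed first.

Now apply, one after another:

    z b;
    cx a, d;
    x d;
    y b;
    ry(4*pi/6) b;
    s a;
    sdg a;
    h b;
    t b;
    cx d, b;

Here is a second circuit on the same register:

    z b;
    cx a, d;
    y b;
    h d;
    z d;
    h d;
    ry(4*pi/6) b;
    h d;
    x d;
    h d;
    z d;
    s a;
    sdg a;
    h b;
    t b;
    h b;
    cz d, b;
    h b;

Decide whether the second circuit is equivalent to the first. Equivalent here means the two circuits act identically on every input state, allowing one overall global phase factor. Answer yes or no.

Yes — the two circuits implement the same unitary up to a global phase.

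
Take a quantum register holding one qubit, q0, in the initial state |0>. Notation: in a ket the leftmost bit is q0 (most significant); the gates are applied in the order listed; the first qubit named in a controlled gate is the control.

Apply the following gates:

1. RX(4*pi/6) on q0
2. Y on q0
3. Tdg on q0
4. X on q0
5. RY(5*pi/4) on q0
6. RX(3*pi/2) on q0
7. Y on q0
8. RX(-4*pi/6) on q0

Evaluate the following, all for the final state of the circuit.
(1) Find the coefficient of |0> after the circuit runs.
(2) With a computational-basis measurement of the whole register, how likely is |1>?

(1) The amplitude on |0> is -sqrt(6*sqrt(2) + 12)/16 + 3*sqrt(2*sqrt(2) + 4)/16 - sqrt(12 - 6*sqrt(2))*exp(I*pi/4)/16 + sqrt(4 - 2*sqrt(2))*exp(I*pi/4)/16 + sqrt(2*sqrt(2) + 4)*exp(3*I*pi/4)/16 + I*sqrt(12 - 6*sqrt(2))/16 + sqrt(6*sqrt(2) + 12)*exp(3*I*pi/4)/16 + 3*I*sqrt(4 - 2*sqrt(2))/16.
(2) A full measurement returns |1> with probability sqrt(6)/8 + 5/16.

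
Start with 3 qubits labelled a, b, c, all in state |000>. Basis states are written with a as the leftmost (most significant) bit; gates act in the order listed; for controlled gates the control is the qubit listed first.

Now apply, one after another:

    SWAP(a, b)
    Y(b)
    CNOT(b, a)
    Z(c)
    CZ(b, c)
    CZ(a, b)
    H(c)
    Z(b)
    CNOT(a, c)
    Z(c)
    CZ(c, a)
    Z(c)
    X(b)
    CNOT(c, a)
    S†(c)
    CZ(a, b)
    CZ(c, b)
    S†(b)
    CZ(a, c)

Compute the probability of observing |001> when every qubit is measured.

The probability of measuring |001> is 1/2.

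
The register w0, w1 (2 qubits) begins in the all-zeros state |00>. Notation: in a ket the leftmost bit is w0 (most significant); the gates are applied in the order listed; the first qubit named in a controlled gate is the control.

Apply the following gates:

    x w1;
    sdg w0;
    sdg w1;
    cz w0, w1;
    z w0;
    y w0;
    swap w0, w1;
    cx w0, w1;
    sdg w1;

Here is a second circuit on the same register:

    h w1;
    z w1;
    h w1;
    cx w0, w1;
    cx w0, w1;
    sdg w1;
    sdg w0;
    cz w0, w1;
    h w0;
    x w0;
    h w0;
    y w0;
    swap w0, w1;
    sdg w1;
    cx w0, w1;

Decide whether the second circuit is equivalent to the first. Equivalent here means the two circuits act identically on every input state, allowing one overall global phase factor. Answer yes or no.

No, they are not equivalent — no single phase factor reconciles the two unitaries.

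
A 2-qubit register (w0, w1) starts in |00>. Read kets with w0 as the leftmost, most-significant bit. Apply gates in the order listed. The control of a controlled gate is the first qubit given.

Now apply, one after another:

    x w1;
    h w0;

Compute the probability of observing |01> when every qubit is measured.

A full measurement returns |01> with probability 1/2.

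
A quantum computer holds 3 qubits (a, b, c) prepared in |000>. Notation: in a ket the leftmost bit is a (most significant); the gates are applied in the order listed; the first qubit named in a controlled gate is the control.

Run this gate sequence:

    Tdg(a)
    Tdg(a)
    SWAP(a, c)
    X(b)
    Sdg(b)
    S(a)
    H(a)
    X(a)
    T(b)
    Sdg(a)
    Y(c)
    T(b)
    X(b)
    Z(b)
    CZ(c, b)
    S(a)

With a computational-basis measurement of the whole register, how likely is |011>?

A full measurement returns |011> with probability 0.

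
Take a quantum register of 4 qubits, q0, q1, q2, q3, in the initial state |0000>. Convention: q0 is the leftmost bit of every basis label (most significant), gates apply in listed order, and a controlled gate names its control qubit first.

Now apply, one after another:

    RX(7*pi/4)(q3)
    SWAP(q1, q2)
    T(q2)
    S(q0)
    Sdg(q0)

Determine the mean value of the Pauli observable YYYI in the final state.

In the final state, YYYI has expectation 0. Key observation: gates 4-5 undo each other exactly, leaving only the rest of the circuit to track.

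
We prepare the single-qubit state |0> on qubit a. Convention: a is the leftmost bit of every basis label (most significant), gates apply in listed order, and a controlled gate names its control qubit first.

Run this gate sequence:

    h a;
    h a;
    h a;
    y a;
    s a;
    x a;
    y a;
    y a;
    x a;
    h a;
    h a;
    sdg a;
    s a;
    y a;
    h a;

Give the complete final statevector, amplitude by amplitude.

After the circuit, the state carries amplitude 1/2 + I/2 on |0>, -1/2 + I/2 on |1>.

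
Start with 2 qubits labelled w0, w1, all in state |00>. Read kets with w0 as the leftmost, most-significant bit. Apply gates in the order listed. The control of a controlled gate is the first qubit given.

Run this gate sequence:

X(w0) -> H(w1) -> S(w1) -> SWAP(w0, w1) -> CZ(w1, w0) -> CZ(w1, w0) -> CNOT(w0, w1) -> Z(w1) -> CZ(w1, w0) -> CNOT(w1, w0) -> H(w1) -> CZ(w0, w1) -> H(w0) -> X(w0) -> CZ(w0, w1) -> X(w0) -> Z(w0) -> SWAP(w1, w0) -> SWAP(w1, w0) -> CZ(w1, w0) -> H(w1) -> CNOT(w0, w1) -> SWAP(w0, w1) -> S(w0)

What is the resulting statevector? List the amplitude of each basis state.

After the circuit, the state carries amplitude I/2 on |00>, -1/2 on |01>, -I/2 on |10>, -1/2 on |11>.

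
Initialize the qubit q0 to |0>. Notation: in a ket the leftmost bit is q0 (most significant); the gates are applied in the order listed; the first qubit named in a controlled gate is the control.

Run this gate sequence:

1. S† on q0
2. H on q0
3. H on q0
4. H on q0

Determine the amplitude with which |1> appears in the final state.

|1> carries amplitude sqrt(2)/2 in the final state. Key observation: steps 2-3 multiply out to the identity, so the circuit reduces to the remaining gates.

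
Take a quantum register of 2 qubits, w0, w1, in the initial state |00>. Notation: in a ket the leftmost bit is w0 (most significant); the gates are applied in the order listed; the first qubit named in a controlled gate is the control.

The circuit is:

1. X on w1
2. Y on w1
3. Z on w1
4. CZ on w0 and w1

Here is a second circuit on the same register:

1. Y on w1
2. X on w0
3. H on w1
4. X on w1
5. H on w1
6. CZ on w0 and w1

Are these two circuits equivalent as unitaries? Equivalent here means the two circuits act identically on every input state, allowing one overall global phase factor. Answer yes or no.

No, they are not equivalent — no single phase factor reconciles the two unitaries.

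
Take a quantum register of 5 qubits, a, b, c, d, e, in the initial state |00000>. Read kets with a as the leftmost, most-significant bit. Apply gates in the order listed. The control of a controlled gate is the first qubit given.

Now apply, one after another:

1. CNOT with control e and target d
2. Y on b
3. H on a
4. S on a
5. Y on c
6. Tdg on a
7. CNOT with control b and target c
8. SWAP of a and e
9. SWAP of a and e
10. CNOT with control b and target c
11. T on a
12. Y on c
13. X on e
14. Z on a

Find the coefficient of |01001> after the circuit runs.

The final state's coefficient on |01001> equals sqrt(2)*I/2.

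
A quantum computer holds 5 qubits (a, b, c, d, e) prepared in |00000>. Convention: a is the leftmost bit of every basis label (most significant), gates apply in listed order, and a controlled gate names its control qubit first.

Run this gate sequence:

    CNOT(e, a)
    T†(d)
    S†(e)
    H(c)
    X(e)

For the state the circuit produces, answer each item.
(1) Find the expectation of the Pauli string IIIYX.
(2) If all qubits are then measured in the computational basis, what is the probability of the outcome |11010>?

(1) In the final state, IIIYX has expectation 0.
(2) The probability of measuring |11010> is 0.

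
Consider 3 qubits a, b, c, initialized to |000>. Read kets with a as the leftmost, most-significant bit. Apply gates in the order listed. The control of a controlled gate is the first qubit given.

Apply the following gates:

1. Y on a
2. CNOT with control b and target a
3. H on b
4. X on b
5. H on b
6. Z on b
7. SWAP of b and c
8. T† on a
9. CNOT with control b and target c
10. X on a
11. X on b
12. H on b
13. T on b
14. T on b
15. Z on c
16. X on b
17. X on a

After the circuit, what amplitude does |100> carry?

The amplitude on |100> is -sqrt(2)*exp(3*I*pi/4)/2. Key observation: steps 3-6 multiply out to the identity, so the circuit reduces to the remaining gates.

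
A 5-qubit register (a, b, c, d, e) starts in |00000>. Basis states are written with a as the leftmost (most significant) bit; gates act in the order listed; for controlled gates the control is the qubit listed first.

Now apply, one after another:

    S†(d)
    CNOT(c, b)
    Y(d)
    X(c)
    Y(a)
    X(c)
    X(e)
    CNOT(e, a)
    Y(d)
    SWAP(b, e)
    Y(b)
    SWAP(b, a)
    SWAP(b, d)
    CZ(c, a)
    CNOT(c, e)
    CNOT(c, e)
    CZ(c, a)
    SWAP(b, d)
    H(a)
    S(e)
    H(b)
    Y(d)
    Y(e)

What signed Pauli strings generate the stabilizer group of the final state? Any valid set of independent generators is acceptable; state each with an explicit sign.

One valid set of independent stabilizer generators is +XIIII, +IXIII, +IIZII, -IIIZI, -IIIIZ (any independent generating set of the same group is equally correct). Key observation: the block from step 13 through step 18 cancels to the identity and can be dropped.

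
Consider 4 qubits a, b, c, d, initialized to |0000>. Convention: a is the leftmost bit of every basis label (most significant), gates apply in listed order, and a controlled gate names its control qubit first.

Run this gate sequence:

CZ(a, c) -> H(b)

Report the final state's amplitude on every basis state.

The final amplitudes are sqrt(2)/2 on |0000>, sqrt(2)/2 on |0100>, and 0 on every other basis state.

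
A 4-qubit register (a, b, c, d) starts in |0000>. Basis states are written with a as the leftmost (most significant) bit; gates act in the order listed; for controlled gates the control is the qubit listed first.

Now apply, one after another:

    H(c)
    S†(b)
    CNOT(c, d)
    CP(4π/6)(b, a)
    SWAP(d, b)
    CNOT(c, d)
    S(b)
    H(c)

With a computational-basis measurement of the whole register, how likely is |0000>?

Outcome |0000> occurs with probability 1/4.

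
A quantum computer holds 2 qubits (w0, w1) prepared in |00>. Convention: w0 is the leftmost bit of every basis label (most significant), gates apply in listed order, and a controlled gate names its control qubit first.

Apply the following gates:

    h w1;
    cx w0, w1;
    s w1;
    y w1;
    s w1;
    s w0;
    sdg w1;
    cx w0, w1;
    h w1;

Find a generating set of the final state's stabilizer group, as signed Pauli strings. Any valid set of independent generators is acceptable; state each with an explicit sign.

One valid set of independent stabilizer generators is -IY, +ZI (any independent generating set of the same group is equally correct).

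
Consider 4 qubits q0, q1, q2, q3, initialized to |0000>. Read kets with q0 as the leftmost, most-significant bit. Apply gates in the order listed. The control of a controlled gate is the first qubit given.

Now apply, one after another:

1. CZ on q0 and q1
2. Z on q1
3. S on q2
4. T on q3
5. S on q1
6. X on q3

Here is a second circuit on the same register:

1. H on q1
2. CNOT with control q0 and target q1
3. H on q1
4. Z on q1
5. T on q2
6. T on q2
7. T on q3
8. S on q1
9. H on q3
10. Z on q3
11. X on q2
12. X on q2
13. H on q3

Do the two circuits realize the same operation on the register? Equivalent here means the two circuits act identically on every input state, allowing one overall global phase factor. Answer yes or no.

Yes, they are equivalent — the unitaries differ by at most a global phase.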